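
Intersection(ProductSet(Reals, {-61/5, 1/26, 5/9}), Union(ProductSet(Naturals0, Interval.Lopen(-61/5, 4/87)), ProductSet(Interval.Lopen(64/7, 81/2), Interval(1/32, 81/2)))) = Union(ProductSet(Interval.Lopen(64/7, 81/2), {1/26, 5/9}), ProductSet(Naturals0, {1/26}))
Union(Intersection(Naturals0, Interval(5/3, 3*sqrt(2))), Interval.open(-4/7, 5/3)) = Union(Interval.open(-4/7, 5/3), Range(2, 5, 1))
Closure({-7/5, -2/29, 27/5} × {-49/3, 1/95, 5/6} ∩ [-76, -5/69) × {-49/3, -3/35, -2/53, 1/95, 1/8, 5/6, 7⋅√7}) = {-7/5} × {-49/3, 1/95, 5/6}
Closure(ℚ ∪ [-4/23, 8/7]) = ℚ ∪ (-∞, ∞)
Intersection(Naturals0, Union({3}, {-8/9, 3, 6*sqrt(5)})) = {3}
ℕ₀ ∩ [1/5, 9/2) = {1, 2, 3, 4}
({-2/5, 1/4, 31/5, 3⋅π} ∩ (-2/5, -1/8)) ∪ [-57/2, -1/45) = [-57/2, -1/45)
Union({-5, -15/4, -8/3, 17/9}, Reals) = Reals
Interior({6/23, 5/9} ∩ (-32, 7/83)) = ∅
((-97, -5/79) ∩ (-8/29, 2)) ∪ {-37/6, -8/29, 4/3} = {-37/6, 4/3} ∪ [-8/29, -5/79)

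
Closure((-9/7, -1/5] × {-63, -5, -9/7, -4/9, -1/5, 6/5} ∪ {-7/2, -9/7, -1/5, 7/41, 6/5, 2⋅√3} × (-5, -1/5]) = ([-9/7, -1/5] × {-63, -5, -9/7, -4/9, -1/5, 6/5}) ∪ ({-7/2, -9/7, -1/5, 7/41, 6/5, 2⋅√3} × [-5, -1/5])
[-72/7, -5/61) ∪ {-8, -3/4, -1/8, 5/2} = [-72/7, -5/61) ∪ {5/2}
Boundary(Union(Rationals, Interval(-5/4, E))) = Union(Interval(-oo, -5/4), Interval(E, oo))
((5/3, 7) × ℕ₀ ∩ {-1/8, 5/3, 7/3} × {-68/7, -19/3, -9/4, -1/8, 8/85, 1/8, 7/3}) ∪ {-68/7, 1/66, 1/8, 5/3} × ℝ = {-68/7, 1/66, 1/8, 5/3} × ℝ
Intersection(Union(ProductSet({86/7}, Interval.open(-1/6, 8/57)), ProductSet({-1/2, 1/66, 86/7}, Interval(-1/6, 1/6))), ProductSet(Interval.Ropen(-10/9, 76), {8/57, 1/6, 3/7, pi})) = ProductSet({-1/2, 1/66, 86/7}, {8/57, 1/6})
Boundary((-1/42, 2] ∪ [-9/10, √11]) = {-9/10, √11}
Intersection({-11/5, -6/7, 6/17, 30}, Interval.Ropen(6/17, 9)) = {6/17}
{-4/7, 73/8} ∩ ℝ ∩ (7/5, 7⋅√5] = {73/8}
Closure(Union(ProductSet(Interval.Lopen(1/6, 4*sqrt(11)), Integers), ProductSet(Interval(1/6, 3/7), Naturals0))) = ProductSet(Interval(1/6, 4*sqrt(11)), Integers)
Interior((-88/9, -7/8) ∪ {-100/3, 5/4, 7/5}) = (-88/9, -7/8)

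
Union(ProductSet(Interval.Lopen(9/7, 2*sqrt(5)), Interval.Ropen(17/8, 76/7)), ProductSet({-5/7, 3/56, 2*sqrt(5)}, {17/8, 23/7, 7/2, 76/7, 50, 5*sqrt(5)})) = Union(ProductSet({-5/7, 3/56, 2*sqrt(5)}, {17/8, 23/7, 7/2, 76/7, 50, 5*sqrt(5)}), ProductSet(Interval.Lopen(9/7, 2*sqrt(5)), Interval.Ropen(17/8, 76/7)))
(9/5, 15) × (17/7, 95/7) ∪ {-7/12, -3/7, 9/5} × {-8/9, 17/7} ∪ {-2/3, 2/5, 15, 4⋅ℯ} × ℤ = ({-7/12, -3/7, 9/5} × {-8/9, 17/7}) ∪ ({-2/3, 2/5, 15, 4⋅ℯ} × ℤ) ∪ ((9/5, 15) × (17/7, 95/7))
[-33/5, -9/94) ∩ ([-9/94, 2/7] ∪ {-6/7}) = {-6/7}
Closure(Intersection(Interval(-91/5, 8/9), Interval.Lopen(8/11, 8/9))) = Interval(8/11, 8/9)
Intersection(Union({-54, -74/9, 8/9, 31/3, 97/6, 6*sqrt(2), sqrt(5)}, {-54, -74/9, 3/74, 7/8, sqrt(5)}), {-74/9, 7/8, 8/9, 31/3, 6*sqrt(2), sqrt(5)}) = {-74/9, 7/8, 8/9, 31/3, 6*sqrt(2), sqrt(5)}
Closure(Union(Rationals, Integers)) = Reals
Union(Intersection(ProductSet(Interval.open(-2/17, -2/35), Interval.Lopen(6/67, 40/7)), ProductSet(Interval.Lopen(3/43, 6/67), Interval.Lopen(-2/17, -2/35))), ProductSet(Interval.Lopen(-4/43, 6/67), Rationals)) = ProductSet(Interval.Lopen(-4/43, 6/67), Rationals)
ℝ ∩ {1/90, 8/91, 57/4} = {1/90, 8/91, 57/4}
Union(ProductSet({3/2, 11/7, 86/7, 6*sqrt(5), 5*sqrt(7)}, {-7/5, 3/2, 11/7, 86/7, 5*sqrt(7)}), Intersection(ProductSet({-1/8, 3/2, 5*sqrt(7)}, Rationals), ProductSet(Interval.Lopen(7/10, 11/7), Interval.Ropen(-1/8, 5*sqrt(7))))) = Union(ProductSet({3/2}, Intersection(Interval.Ropen(-1/8, 5*sqrt(7)), Rationals)), ProductSet({3/2, 11/7, 86/7, 6*sqrt(5), 5*sqrt(7)}, {-7/5, 3/2, 11/7, 86/7, 5*sqrt(7)}))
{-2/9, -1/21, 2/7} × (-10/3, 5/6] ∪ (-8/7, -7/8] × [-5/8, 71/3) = ({-2/9, -1/21, 2/7} × (-10/3, 5/6]) ∪ ((-8/7, -7/8] × [-5/8, 71/3))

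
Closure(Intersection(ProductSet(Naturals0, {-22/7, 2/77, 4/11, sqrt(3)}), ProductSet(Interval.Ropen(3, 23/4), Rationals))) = ProductSet(Range(3, 6, 1), {-22/7, 2/77, 4/11})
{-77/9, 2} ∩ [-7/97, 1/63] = ∅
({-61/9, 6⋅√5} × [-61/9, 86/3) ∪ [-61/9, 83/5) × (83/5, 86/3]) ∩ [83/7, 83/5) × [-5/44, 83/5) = {6⋅√5} × [-5/44, 83/5)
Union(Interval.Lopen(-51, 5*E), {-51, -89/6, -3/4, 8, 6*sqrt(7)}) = Union({6*sqrt(7)}, Interval(-51, 5*E))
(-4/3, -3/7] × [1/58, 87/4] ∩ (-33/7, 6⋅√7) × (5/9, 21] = (-4/3, -3/7] × (5/9, 21]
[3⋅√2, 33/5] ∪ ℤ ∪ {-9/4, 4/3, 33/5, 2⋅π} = ℤ ∪ {-9/4, 4/3} ∪ [3⋅√2, 33/5]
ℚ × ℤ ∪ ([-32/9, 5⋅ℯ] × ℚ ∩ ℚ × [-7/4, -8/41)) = (ℚ × ℤ) ∪ ((ℚ ∩ [-32/9, 5⋅ℯ]) × (ℚ ∩ [-7/4, -8/41)))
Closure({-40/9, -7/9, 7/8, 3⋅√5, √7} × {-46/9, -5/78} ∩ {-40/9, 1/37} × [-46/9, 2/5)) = {-40/9} × {-46/9, -5/78}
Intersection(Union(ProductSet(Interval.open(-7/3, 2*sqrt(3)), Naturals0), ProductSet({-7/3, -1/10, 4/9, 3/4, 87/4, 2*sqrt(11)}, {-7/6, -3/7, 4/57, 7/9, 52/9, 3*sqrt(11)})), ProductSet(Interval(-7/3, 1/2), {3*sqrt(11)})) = ProductSet({-7/3, -1/10, 4/9}, {3*sqrt(11)})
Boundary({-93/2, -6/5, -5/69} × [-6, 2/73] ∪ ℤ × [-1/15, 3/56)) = (ℤ × [-1/15, 3/56]) ∪ ({-93/2, -6/5, -5/69} × [-6, 2/73])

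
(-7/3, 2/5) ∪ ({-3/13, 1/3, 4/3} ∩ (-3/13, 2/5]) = (-7/3, 2/5)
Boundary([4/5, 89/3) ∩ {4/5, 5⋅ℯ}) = {4/5, 5⋅ℯ}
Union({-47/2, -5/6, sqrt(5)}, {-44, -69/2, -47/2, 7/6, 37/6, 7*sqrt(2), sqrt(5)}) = {-44, -69/2, -47/2, -5/6, 7/6, 37/6, 7*sqrt(2), sqrt(5)}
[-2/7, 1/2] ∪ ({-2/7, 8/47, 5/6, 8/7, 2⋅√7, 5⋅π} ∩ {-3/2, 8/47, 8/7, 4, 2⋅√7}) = [-2/7, 1/2] ∪ {8/7, 2⋅√7}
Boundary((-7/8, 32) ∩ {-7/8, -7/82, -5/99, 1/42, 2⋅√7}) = {-7/82, -5/99, 1/42, 2⋅√7}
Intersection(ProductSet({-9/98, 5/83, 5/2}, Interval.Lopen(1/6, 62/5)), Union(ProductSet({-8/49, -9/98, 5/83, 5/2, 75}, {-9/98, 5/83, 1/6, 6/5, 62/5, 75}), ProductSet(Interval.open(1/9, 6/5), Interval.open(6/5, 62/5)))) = ProductSet({-9/98, 5/83, 5/2}, {6/5, 62/5})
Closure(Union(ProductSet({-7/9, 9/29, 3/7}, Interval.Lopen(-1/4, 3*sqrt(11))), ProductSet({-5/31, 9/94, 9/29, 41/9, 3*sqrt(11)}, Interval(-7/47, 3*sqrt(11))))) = Union(ProductSet({-7/9, 9/29, 3/7}, Interval(-1/4, 3*sqrt(11))), ProductSet({-5/31, 9/94, 9/29, 41/9, 3*sqrt(11)}, Interval(-7/47, 3*sqrt(11))))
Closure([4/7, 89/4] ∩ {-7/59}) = ∅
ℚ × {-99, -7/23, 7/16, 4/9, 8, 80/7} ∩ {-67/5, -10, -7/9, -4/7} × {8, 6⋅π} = {-67/5, -10, -7/9, -4/7} × {8}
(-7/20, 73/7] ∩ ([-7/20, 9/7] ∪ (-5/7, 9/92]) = (-7/20, 9/7]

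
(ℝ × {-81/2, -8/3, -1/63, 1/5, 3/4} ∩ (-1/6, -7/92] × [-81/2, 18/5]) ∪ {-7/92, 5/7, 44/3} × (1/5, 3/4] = ({-7/92, 5/7, 44/3} × (1/5, 3/4]) ∪ ((-1/6, -7/92] × {-81/2, -8/3, -1/63, 1/5, 3/4})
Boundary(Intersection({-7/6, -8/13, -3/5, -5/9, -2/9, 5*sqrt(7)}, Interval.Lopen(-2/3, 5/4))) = {-8/13, -3/5, -5/9, -2/9}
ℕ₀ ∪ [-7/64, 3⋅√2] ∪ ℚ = ℚ ∪ [-7/64, 3⋅√2]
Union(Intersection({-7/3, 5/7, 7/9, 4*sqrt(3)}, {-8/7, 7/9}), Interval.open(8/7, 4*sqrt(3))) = Union({7/9}, Interval.open(8/7, 4*sqrt(3)))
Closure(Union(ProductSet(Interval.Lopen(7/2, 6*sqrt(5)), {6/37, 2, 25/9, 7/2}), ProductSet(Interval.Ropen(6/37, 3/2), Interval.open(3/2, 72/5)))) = Union(ProductSet({6/37, 3/2}, Interval(3/2, 72/5)), ProductSet(Interval(6/37, 3/2), {3/2, 72/5}), ProductSet(Interval.Ropen(6/37, 3/2), Interval.open(3/2, 72/5)), ProductSet(Interval(7/2, 6*sqrt(5)), {6/37, 2, 25/9, 7/2}))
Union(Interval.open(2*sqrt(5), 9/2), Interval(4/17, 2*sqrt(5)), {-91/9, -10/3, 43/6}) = Union({-91/9, -10/3, 43/6}, Interval.Ropen(4/17, 9/2))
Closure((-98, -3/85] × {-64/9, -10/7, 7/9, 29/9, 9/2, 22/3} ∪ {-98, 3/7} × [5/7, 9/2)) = ({-98, 3/7} × [5/7, 9/2]) ∪ ([-98, -3/85] × {-64/9, -10/7, 7/9, 29/9, 9/2, 22/3})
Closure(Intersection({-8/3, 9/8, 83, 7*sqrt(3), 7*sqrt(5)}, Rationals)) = {-8/3, 9/8, 83}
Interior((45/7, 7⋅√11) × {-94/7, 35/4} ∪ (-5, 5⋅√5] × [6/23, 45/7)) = (-5, 5⋅√5) × (6/23, 45/7)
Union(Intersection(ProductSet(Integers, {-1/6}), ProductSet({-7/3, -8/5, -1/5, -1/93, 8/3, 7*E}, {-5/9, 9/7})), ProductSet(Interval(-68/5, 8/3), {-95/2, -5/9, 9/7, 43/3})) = ProductSet(Interval(-68/5, 8/3), {-95/2, -5/9, 9/7, 43/3})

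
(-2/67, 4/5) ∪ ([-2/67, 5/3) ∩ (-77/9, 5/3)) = [-2/67, 5/3)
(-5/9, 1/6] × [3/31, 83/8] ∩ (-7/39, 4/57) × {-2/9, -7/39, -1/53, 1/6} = (-7/39, 4/57) × {1/6}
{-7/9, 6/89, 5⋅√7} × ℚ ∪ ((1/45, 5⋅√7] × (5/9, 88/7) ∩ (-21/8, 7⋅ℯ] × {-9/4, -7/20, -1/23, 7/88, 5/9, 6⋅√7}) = {-7/9, 6/89, 5⋅√7} × ℚ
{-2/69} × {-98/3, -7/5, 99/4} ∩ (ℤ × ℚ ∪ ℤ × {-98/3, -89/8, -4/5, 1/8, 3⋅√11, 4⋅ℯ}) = ∅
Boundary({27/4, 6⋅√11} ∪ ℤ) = ℤ ∪ {27/4, 6⋅√11}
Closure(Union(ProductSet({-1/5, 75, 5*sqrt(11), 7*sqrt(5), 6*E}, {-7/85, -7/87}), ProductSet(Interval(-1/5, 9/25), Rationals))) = Union(ProductSet({-1/5, 75, 5*sqrt(11), 7*sqrt(5), 6*E}, {-7/85, -7/87}), ProductSet(Interval(-1/5, 9/25), Reals))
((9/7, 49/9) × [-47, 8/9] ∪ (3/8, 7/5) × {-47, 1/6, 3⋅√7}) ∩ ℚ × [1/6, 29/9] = ((ℚ ∩ (3/8, 7/5)) × {1/6}) ∪ ((ℚ ∩ (9/7, 49/9)) × [1/6, 8/9])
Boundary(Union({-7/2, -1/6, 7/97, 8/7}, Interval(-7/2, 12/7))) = {-7/2, 12/7}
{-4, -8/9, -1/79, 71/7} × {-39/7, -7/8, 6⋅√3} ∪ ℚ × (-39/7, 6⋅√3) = (ℚ × (-39/7, 6⋅√3)) ∪ ({-4, -8/9, -1/79, 71/7} × {-39/7, -7/8, 6⋅√3})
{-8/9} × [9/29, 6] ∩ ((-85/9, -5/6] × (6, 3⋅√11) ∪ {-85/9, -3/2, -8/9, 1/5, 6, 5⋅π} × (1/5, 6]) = {-8/9} × [9/29, 6]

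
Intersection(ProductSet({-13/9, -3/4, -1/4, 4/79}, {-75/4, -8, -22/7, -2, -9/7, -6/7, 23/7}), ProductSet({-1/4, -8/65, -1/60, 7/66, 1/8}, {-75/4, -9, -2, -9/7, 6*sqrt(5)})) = ProductSet({-1/4}, {-75/4, -2, -9/7})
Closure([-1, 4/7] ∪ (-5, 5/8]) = [-5, 5/8]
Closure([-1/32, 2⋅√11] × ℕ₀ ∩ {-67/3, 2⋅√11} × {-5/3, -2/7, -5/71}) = ∅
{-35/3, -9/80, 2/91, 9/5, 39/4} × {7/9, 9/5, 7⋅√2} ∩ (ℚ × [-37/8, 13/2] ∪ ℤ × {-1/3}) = {-35/3, -9/80, 2/91, 9/5, 39/4} × {7/9, 9/5}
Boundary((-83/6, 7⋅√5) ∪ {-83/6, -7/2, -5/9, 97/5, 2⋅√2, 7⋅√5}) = {-83/6, 97/5, 7⋅√5}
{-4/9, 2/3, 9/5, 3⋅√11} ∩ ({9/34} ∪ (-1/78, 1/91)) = ∅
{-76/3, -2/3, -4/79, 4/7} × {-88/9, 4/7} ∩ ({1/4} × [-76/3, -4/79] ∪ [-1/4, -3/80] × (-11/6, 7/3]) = {-4/79} × {4/7}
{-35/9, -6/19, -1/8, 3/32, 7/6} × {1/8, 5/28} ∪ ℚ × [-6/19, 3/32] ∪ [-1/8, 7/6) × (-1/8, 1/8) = (ℚ × [-6/19, 3/32]) ∪ ({-35/9, -6/19, -1/8, 3/32, 7/6} × {1/8, 5/28}) ∪ ([-1/8, 7/6) × (-1/8, 1/8))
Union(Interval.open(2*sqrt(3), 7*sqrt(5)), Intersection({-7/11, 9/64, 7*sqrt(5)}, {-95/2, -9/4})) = Interval.open(2*sqrt(3), 7*sqrt(5))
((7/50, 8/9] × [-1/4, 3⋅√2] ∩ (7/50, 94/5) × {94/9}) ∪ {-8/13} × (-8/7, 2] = {-8/13} × (-8/7, 2]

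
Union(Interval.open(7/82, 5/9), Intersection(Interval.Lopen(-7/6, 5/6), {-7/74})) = Union({-7/74}, Interval.open(7/82, 5/9))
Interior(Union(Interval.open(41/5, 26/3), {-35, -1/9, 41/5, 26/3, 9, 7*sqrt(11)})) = Interval.open(41/5, 26/3)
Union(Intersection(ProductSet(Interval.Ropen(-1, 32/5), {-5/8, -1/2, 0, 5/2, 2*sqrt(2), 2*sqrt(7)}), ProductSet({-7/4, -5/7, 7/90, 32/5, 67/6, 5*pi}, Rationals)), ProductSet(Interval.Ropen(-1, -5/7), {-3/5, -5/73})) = Union(ProductSet({-5/7, 7/90}, {-5/8, -1/2, 0, 5/2}), ProductSet(Interval.Ropen(-1, -5/7), {-3/5, -5/73}))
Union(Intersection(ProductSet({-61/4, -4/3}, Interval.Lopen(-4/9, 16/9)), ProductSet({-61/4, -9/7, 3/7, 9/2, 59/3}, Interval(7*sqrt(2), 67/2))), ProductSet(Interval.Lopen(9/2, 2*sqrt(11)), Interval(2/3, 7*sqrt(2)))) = ProductSet(Interval.Lopen(9/2, 2*sqrt(11)), Interval(2/3, 7*sqrt(2)))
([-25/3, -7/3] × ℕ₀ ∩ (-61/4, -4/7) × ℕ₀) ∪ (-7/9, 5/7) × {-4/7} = ([-25/3, -7/3] × ℕ₀) ∪ ((-7/9, 5/7) × {-4/7})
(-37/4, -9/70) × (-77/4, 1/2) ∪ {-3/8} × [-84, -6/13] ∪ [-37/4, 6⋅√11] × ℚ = ({-3/8} × [-84, -6/13]) ∪ ((-37/4, -9/70) × (-77/4, 1/2)) ∪ ([-37/4, 6⋅√11] × ℚ)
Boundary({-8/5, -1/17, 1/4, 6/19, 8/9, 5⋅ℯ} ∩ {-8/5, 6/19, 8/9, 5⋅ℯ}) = {-8/5, 6/19, 8/9, 5⋅ℯ}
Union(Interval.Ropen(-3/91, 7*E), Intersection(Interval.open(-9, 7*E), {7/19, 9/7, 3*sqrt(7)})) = Interval.Ropen(-3/91, 7*E)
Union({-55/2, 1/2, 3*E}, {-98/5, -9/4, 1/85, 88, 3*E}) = {-55/2, -98/5, -9/4, 1/85, 1/2, 88, 3*E}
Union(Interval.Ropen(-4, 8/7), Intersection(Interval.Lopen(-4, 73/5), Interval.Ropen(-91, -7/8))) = Interval.Ropen(-4, 8/7)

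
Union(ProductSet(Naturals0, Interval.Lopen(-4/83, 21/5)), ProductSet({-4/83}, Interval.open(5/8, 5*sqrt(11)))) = Union(ProductSet({-4/83}, Interval.open(5/8, 5*sqrt(11))), ProductSet(Naturals0, Interval.Lopen(-4/83, 21/5)))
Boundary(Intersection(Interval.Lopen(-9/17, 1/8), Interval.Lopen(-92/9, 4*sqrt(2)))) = {-9/17, 1/8}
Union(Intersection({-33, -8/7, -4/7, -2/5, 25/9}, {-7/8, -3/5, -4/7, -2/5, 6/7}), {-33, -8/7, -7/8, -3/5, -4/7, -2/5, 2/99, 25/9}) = {-33, -8/7, -7/8, -3/5, -4/7, -2/5, 2/99, 25/9}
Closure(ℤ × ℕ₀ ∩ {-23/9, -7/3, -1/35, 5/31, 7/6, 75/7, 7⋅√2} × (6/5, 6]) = ∅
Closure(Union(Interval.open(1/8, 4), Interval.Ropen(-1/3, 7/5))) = Interval(-1/3, 4)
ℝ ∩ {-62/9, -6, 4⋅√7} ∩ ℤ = {-6}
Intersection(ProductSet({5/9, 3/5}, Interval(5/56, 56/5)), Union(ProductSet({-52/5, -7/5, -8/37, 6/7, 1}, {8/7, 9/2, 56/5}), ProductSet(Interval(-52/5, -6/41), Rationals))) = EmptySet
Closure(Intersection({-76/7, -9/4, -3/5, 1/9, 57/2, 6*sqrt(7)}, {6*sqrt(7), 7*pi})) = {6*sqrt(7)}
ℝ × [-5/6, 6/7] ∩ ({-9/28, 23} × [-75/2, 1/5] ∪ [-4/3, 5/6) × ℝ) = ({-9/28, 23} × [-5/6, 1/5]) ∪ ([-4/3, 5/6) × [-5/6, 6/7])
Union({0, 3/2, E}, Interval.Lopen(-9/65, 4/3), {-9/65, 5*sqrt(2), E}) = Union({3/2, 5*sqrt(2), E}, Interval(-9/65, 4/3))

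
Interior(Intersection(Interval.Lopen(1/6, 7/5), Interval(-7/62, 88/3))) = Interval.open(1/6, 7/5)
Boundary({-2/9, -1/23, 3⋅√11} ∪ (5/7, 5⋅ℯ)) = {-2/9, -1/23, 5/7, 5⋅ℯ}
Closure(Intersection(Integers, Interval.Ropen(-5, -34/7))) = Range(-5, -4, 1)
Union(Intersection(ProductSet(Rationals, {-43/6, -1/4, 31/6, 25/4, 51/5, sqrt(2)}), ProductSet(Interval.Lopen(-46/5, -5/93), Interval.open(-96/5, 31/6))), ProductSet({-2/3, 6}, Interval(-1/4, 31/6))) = Union(ProductSet({-2/3, 6}, Interval(-1/4, 31/6)), ProductSet(Intersection(Interval.Lopen(-46/5, -5/93), Rationals), {-43/6, -1/4, sqrt(2)}))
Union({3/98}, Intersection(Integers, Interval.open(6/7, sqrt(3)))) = Union({3/98}, Range(1, 2, 1))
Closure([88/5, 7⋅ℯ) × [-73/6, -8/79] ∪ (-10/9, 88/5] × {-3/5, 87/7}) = ([-10/9, 88/5] × {-3/5, 87/7}) ∪ ([88/5, 7⋅ℯ] × [-73/6, -8/79])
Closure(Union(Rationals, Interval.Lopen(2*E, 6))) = Union(Interval(-oo, oo), Rationals)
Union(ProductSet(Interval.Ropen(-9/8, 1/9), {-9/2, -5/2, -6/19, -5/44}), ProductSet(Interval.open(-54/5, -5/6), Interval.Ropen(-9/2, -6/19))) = Union(ProductSet(Interval.open(-54/5, -5/6), Interval.Ropen(-9/2, -6/19)), ProductSet(Interval.Ropen(-9/8, 1/9), {-9/2, -5/2, -6/19, -5/44}))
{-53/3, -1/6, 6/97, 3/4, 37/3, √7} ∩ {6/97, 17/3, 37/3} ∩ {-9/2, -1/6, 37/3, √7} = {37/3}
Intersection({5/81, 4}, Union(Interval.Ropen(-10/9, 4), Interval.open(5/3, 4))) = {5/81}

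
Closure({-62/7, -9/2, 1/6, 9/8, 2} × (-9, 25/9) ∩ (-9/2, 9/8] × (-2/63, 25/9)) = {1/6, 9/8} × [-2/63, 25/9]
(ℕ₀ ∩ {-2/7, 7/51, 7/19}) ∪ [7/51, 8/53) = [7/51, 8/53)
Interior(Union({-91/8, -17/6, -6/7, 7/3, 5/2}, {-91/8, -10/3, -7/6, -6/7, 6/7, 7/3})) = EmptySet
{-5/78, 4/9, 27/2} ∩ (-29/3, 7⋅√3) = {-5/78, 4/9}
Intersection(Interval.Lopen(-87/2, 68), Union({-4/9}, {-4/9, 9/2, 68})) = {-4/9, 9/2, 68}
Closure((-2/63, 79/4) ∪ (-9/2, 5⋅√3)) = [-9/2, 79/4]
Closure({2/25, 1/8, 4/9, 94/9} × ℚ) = {2/25, 1/8, 4/9, 94/9} × ℝ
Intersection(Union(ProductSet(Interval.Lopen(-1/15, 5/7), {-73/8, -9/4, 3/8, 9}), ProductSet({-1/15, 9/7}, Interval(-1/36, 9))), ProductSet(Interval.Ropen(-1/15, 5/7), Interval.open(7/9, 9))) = ProductSet({-1/15}, Interval.open(7/9, 9))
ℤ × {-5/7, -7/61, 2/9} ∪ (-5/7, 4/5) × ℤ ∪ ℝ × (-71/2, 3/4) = ((-5/7, 4/5) × ℤ) ∪ (ℝ × (-71/2, 3/4))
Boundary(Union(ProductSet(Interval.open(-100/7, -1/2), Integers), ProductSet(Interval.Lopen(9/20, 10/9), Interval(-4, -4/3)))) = Union(ProductSet({9/20, 10/9}, Interval(-4, -4/3)), ProductSet(Interval(-100/7, -1/2), Integers), ProductSet(Interval(9/20, 10/9), {-4, -4/3}))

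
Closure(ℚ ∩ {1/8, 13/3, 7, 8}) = {1/8, 13/3, 7, 8}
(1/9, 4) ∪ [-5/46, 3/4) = [-5/46, 4)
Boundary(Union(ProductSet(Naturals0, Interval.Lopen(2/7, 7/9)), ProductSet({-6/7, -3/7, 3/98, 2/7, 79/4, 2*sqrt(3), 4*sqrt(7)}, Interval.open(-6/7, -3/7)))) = Union(ProductSet({-6/7, -3/7, 3/98, 2/7, 79/4, 2*sqrt(3), 4*sqrt(7)}, Interval(-6/7, -3/7)), ProductSet(Naturals0, Interval(2/7, 7/9)))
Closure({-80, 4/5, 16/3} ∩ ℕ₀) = ∅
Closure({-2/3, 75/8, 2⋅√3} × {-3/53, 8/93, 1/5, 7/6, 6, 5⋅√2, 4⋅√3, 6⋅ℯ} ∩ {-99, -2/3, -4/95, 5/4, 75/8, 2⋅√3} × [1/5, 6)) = {-2/3, 75/8, 2⋅√3} × {1/5, 7/6}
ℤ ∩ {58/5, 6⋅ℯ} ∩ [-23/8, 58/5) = ∅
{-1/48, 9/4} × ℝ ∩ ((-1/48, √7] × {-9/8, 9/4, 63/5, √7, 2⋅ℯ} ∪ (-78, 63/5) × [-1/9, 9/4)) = ({-1/48, 9/4} × [-1/9, 9/4)) ∪ ({9/4} × {-9/8, 9/4, 63/5, √7, 2⋅ℯ})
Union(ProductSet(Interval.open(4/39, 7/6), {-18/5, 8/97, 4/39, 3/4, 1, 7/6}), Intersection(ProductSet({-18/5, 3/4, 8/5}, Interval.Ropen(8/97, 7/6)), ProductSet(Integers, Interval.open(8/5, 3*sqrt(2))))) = ProductSet(Interval.open(4/39, 7/6), {-18/5, 8/97, 4/39, 3/4, 1, 7/6})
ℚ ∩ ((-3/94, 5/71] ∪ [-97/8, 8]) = ℚ ∩ [-97/8, 8]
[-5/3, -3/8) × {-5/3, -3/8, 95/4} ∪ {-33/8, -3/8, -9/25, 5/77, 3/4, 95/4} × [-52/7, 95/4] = ([-5/3, -3/8) × {-5/3, -3/8, 95/4}) ∪ ({-33/8, -3/8, -9/25, 5/77, 3/4, 95/4} × [-52/7, 95/4])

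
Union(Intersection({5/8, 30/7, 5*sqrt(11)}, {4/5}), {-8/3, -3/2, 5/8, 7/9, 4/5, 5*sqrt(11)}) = {-8/3, -3/2, 5/8, 7/9, 4/5, 5*sqrt(11)}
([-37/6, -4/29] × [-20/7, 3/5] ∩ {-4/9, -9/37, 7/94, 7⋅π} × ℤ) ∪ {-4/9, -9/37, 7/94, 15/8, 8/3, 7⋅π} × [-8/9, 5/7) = ({-4/9, -9/37} × {-2, -1, 0}) ∪ ({-4/9, -9/37, 7/94, 15/8, 8/3, 7⋅π} × [-8/9, 5/7))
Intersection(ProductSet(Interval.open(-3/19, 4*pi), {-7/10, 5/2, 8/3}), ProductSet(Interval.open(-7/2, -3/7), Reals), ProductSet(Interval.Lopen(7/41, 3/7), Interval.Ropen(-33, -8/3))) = EmptySet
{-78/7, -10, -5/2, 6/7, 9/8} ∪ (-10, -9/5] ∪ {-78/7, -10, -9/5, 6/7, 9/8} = {-78/7, 6/7, 9/8} ∪ [-10, -9/5]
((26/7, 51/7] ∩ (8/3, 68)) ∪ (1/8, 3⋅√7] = (1/8, 3⋅√7]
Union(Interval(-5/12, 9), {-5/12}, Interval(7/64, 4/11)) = Interval(-5/12, 9)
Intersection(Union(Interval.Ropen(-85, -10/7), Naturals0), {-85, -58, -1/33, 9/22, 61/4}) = {-85, -58}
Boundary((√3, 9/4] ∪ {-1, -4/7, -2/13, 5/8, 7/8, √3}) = {-1, -4/7, -2/13, 5/8, 7/8, 9/4, √3}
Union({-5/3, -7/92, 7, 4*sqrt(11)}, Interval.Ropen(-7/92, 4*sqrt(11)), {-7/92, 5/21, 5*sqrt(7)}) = Union({-5/3}, Interval(-7/92, 4*sqrt(11)))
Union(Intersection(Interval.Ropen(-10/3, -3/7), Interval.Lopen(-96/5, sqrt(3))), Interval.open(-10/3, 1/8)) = Interval.Ropen(-10/3, 1/8)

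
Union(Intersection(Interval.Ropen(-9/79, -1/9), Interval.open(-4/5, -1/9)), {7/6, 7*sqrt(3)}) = Union({7/6, 7*sqrt(3)}, Interval.Ropen(-9/79, -1/9))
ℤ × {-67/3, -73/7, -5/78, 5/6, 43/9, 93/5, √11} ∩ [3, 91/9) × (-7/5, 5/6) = {3, 4, …, 10} × {-5/78}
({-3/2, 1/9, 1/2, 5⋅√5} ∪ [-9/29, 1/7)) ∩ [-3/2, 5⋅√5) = {-3/2, 1/2} ∪ [-9/29, 1/7)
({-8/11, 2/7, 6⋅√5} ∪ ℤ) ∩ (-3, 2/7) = {-2, -1, 0} ∪ {-8/11}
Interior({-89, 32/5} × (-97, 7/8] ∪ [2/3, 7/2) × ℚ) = ∅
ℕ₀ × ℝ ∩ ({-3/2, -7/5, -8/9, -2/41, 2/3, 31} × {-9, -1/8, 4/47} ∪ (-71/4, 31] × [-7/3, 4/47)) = ({31} × {-9, -1/8, 4/47}) ∪ ({0, 1, …, 31} × [-7/3, 4/47))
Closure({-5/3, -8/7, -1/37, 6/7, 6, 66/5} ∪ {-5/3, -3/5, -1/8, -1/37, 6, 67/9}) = {-5/3, -8/7, -3/5, -1/8, -1/37, 6/7, 6, 67/9, 66/5}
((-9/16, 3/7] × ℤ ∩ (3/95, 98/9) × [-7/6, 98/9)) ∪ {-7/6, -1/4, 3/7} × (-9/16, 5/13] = ({-7/6, -1/4, 3/7} × (-9/16, 5/13]) ∪ ((3/95, 3/7] × {-1, 0, …, 10})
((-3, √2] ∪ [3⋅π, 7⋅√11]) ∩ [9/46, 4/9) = [9/46, 4/9)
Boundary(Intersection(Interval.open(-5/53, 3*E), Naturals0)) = Range(0, 9, 1)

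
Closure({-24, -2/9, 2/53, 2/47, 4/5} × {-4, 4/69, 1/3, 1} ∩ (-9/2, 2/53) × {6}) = ∅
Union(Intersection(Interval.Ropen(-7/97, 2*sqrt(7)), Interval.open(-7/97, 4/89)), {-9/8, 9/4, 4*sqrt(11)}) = Union({-9/8, 9/4, 4*sqrt(11)}, Interval.open(-7/97, 4/89))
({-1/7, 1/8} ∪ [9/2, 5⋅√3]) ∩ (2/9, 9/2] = {9/2}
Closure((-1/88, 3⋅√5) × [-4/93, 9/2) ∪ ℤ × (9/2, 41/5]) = (ℤ × [9/2, 41/5]) ∪ ({-1/88, 3⋅√5} × [-4/93, 9/2]) ∪ ([-1/88, 3⋅√5] × {-4/93, 9/2}) ∪ ((-1/88, 3⋅√5) × [-4/93, 9/2))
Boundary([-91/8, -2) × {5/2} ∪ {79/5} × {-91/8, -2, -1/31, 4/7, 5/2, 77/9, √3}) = ([-91/8, -2] × {5/2}) ∪ ({79/5} × {-91/8, -2, -1/31, 4/7, 5/2, 77/9, √3})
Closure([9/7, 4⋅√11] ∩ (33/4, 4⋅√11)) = [33/4, 4⋅√11]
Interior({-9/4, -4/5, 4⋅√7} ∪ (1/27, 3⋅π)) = (1/27, 3⋅π)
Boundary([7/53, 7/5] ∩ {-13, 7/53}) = {7/53}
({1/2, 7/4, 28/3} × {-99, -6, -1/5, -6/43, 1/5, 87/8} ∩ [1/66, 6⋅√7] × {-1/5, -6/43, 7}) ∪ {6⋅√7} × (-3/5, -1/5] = ({1/2, 7/4, 28/3} × {-1/5, -6/43}) ∪ ({6⋅√7} × (-3/5, -1/5])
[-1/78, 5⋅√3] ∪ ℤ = ℤ ∪ [-1/78, 5⋅√3]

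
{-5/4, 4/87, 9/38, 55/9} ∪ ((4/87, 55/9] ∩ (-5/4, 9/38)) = {-5/4, 55/9} ∪ [4/87, 9/38]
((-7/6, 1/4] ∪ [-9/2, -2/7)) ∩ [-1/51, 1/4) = [-1/51, 1/4)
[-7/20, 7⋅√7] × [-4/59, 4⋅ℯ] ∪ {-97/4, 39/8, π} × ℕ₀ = ({-97/4, 39/8, π} × ℕ₀) ∪ ([-7/20, 7⋅√7] × [-4/59, 4⋅ℯ])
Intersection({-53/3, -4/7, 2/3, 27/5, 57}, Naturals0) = {57}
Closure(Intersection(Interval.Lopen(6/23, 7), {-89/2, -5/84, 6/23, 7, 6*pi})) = {7}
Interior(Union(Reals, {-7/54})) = Reals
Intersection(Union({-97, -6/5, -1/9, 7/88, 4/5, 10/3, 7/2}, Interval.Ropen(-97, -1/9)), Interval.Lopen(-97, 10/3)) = Union({7/88, 4/5, 10/3}, Interval.Lopen(-97, -1/9))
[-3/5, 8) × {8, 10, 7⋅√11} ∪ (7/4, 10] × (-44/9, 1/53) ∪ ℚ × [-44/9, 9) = (ℚ × [-44/9, 9)) ∪ ((7/4, 10] × (-44/9, 1/53)) ∪ ([-3/5, 8) × {8, 10, 7⋅√11})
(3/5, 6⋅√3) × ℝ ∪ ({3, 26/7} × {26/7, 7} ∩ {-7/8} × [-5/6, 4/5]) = (3/5, 6⋅√3) × ℝ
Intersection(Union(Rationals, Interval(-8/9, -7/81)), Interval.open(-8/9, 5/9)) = Union(Intersection(Interval.open(-8/9, 5/9), Rationals), Interval.Lopen(-8/9, -7/81))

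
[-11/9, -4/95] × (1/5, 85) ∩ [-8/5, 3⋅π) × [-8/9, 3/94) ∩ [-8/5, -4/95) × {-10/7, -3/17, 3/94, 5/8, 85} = ∅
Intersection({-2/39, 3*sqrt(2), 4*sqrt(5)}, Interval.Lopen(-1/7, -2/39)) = {-2/39}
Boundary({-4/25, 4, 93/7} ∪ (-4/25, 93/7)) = {-4/25, 93/7}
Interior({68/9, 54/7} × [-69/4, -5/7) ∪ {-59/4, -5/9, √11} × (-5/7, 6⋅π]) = ∅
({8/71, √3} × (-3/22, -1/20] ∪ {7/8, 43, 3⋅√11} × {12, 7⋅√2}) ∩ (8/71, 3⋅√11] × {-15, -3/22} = ∅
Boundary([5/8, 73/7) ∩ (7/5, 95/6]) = {7/5, 73/7}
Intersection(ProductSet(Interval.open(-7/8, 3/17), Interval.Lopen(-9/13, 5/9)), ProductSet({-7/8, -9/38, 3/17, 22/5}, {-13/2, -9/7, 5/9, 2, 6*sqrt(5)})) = ProductSet({-9/38}, {5/9})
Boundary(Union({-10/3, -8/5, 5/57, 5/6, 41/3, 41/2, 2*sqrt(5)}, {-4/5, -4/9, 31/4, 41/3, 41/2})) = {-10/3, -8/5, -4/5, -4/9, 5/57, 5/6, 31/4, 41/3, 41/2, 2*sqrt(5)}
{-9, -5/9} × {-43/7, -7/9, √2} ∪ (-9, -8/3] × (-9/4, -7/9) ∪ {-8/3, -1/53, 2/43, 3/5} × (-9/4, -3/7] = ({-9, -5/9} × {-43/7, -7/9, √2}) ∪ ({-8/3, -1/53, 2/43, 3/5} × (-9/4, -3/7]) ∪ ((-9, -8/3] × (-9/4, -7/9))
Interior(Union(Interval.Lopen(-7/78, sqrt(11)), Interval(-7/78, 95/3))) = Interval.open(-7/78, 95/3)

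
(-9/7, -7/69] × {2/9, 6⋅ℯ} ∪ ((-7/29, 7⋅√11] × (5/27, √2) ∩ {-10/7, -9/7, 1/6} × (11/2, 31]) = (-9/7, -7/69] × {2/9, 6⋅ℯ}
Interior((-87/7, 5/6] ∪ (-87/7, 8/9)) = (-87/7, 8/9)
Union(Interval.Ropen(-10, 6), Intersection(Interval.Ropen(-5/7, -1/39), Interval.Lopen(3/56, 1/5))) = Interval.Ropen(-10, 6)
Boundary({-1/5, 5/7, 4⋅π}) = {-1/5, 5/7, 4⋅π}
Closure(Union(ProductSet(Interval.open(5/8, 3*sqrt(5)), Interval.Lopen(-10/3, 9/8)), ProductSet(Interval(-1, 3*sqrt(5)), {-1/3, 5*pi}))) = Union(ProductSet({5/8, 3*sqrt(5)}, Interval(-10/3, 9/8)), ProductSet(Interval(-1, 3*sqrt(5)), {-1/3, 5*pi}), ProductSet(Interval(5/8, 3*sqrt(5)), {-10/3, 9/8}), ProductSet(Interval.open(5/8, 3*sqrt(5)), Interval.Lopen(-10/3, 9/8)))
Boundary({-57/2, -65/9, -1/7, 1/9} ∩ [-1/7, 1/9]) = {-1/7, 1/9}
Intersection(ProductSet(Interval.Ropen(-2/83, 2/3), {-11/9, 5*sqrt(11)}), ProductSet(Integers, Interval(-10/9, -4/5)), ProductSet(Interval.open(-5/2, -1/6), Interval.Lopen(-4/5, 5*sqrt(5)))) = EmptySet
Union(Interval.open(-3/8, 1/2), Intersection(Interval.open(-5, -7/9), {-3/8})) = Interval.open(-3/8, 1/2)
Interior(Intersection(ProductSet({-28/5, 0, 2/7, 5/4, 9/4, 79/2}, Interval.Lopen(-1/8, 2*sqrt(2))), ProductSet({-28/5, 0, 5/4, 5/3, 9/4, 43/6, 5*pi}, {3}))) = EmptySet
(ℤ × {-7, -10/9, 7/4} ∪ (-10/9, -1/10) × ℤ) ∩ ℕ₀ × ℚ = ℕ₀ × {-7, -10/9, 7/4}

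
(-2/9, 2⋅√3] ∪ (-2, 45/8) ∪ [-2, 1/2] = [-2, 45/8)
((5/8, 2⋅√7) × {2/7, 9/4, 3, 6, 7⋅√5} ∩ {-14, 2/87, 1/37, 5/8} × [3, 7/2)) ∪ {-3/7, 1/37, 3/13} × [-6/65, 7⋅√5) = {-3/7, 1/37, 3/13} × [-6/65, 7⋅√5)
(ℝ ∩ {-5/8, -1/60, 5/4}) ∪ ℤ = ℤ ∪ {-5/8, -1/60, 5/4}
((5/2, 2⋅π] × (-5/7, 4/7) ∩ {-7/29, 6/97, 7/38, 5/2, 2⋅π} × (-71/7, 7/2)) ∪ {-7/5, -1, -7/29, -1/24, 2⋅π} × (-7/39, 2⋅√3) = ({2⋅π} × (-5/7, 4/7)) ∪ ({-7/5, -1, -7/29, -1/24, 2⋅π} × (-7/39, 2⋅√3))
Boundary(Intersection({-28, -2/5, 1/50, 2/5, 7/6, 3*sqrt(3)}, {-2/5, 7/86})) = {-2/5}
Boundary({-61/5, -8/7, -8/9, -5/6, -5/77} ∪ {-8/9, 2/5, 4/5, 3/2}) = {-61/5, -8/7, -8/9, -5/6, -5/77, 2/5, 4/5, 3/2}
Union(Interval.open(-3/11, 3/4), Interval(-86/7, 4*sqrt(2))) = Interval(-86/7, 4*sqrt(2))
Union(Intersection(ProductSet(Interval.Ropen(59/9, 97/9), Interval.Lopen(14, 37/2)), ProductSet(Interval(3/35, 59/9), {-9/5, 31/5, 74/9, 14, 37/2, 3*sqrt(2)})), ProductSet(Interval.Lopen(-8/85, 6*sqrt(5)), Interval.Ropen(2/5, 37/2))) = Union(ProductSet({59/9}, {37/2}), ProductSet(Interval.Lopen(-8/85, 6*sqrt(5)), Interval.Ropen(2/5, 37/2)))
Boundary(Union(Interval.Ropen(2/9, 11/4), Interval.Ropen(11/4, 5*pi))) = {2/9, 5*pi}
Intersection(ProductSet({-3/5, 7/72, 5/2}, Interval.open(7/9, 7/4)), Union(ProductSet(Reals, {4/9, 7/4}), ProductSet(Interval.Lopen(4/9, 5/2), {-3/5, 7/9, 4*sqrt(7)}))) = EmptySet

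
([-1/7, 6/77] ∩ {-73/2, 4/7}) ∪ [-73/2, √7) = [-73/2, √7)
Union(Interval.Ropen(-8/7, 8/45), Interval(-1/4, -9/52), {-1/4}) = Interval.Ropen(-8/7, 8/45)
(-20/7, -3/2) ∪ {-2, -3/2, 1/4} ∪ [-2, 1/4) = (-20/7, 1/4]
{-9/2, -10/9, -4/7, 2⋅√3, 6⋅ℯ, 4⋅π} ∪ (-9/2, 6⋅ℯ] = [-9/2, 6⋅ℯ]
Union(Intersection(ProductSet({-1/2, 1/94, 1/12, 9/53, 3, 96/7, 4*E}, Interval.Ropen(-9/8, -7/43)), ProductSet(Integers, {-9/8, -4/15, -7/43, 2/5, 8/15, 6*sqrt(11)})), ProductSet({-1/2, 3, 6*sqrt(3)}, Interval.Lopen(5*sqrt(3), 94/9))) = Union(ProductSet({3}, {-9/8, -4/15}), ProductSet({-1/2, 3, 6*sqrt(3)}, Interval.Lopen(5*sqrt(3), 94/9)))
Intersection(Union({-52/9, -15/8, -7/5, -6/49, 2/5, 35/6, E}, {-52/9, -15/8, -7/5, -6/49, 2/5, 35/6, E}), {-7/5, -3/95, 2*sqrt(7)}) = {-7/5}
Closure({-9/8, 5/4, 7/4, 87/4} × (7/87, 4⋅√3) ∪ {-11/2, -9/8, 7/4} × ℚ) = ({-11/2, -9/8, 7/4} × ℝ) ∪ ({-9/8, 5/4, 7/4, 87/4} × [7/87, 4⋅√3])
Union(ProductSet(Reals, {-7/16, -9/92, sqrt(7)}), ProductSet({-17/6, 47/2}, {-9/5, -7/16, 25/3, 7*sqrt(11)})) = Union(ProductSet({-17/6, 47/2}, {-9/5, -7/16, 25/3, 7*sqrt(11)}), ProductSet(Reals, {-7/16, -9/92, sqrt(7)}))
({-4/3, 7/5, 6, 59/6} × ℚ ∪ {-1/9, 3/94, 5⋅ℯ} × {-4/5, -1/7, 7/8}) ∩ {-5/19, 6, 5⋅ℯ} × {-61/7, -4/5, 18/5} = ({6} × {-61/7, -4/5, 18/5}) ∪ ({5⋅ℯ} × {-4/5})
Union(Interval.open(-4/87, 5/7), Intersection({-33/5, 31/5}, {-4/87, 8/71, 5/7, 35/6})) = Interval.open(-4/87, 5/7)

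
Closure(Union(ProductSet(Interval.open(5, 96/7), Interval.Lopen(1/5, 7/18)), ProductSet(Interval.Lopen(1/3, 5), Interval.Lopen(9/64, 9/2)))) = Union(ProductSet({1/3, 5}, Interval(9/64, 9/2)), ProductSet({5, 96/7}, Interval(1/5, 7/18)), ProductSet(Interval(1/3, 5), {9/64, 9/2}), ProductSet(Interval.Lopen(1/3, 5), Interval.Lopen(9/64, 9/2)), ProductSet(Interval(5, 96/7), {1/5, 7/18}), ProductSet(Interval.open(5, 96/7), Interval.Lopen(1/5, 7/18)))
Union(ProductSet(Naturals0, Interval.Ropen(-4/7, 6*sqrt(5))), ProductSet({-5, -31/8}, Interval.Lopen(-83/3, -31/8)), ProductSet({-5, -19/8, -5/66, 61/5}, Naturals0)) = Union(ProductSet({-5, -31/8}, Interval.Lopen(-83/3, -31/8)), ProductSet({-5, -19/8, -5/66, 61/5}, Naturals0), ProductSet(Naturals0, Interval.Ropen(-4/7, 6*sqrt(5))))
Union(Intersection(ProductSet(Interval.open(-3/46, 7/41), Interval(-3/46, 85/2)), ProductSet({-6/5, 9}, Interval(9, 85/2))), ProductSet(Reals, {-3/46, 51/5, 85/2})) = ProductSet(Reals, {-3/46, 51/5, 85/2})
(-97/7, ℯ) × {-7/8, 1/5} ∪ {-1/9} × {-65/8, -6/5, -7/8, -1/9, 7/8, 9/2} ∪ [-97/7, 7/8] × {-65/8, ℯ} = ([-97/7, 7/8] × {-65/8, ℯ}) ∪ ((-97/7, ℯ) × {-7/8, 1/5}) ∪ ({-1/9} × {-65/8, -6/5, -7/8, -1/9, 7/8, 9/2})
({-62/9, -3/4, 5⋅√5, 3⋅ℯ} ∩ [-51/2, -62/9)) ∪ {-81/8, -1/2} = {-81/8, -1/2}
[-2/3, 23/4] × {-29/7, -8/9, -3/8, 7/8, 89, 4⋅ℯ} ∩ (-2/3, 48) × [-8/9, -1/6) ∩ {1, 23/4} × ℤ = ∅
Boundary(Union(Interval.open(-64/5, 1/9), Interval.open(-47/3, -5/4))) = {-47/3, 1/9}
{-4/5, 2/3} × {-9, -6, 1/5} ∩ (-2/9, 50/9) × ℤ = {2/3} × {-9, -6}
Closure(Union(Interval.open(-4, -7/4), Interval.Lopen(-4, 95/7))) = Interval(-4, 95/7)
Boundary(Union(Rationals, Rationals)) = Reals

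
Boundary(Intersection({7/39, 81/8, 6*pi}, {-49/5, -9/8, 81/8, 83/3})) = {81/8}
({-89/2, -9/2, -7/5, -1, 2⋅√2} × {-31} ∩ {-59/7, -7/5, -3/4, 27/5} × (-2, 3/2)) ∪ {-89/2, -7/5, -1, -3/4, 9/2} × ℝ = {-89/2, -7/5, -1, -3/4, 9/2} × ℝ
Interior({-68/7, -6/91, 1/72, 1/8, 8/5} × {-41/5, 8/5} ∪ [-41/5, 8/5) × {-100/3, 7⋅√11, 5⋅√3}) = ∅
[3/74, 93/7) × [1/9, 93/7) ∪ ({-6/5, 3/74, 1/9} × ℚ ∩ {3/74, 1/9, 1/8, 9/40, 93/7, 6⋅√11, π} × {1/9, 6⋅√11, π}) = [3/74, 93/7) × [1/9, 93/7)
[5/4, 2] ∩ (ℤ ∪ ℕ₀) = {2}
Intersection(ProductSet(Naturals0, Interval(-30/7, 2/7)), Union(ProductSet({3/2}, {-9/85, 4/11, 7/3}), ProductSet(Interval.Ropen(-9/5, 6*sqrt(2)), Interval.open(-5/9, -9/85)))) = ProductSet(Range(0, 9, 1), Interval.open(-5/9, -9/85))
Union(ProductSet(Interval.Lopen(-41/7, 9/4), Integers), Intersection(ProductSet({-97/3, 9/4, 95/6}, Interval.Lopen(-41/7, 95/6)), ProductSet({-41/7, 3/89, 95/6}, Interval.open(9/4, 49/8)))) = Union(ProductSet({95/6}, Interval.open(9/4, 49/8)), ProductSet(Interval.Lopen(-41/7, 9/4), Integers))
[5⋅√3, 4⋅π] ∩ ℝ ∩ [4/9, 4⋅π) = [5⋅√3, 4⋅π)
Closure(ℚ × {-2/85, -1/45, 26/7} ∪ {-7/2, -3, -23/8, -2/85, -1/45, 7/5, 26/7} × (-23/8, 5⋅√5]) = (ℝ × {-2/85, -1/45, 26/7}) ∪ ({-7/2, -3, -23/8, -2/85, -1/45, 7/5, 26/7} × [-23/8, 5⋅√5])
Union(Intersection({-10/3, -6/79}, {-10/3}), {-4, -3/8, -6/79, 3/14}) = {-4, -10/3, -3/8, -6/79, 3/14}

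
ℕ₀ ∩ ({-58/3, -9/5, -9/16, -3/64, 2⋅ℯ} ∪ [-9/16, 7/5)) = {0, 1}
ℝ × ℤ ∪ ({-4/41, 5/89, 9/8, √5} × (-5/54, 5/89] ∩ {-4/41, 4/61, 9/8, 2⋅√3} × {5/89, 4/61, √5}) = (ℝ × ℤ) ∪ ({-4/41, 9/8} × {5/89})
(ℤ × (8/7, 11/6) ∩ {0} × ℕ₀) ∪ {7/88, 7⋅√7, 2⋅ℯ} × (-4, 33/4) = {7/88, 7⋅√7, 2⋅ℯ} × (-4, 33/4)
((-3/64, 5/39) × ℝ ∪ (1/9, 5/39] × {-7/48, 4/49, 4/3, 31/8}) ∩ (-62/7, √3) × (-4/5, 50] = ((-3/64, 5/39) × (-4/5, 50]) ∪ ((1/9, 5/39] × {-7/48, 4/49, 4/3, 31/8})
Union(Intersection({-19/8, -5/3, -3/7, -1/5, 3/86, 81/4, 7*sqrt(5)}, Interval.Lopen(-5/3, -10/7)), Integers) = Integers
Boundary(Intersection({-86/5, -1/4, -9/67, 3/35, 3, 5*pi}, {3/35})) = {3/35}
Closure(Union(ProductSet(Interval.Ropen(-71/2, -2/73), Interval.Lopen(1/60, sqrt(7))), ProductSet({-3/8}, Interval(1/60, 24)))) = Union(ProductSet({-3/8}, Interval(1/60, 24)), ProductSet({-71/2, -2/73}, Interval(1/60, sqrt(7))), ProductSet(Interval(-71/2, -2/73), {1/60, sqrt(7)}), ProductSet(Interval.Ropen(-71/2, -2/73), Interval.Lopen(1/60, sqrt(7))))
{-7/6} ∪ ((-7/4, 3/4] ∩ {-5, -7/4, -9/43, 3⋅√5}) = {-7/6, -9/43}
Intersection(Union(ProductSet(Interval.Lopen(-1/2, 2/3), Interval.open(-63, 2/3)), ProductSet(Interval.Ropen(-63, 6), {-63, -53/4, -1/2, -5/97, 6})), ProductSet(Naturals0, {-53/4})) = ProductSet(Union(Range(0, 1, 1), Range(0, 6, 1)), {-53/4})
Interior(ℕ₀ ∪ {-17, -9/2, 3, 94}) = ∅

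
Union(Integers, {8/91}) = Union({8/91}, Integers)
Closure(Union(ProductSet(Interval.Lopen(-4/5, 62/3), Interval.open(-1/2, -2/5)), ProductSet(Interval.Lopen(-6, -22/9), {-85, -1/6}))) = Union(ProductSet({-4/5, 62/3}, Interval(-1/2, -2/5)), ProductSet(Interval(-6, -22/9), {-85, -1/6}), ProductSet(Interval(-4/5, 62/3), {-1/2, -2/5}), ProductSet(Interval.Lopen(-4/5, 62/3), Interval.open(-1/2, -2/5)))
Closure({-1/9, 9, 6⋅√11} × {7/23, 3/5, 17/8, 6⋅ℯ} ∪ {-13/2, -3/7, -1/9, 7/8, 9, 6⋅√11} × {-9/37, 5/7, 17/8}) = ({-1/9, 9, 6⋅√11} × {7/23, 3/5, 17/8, 6⋅ℯ}) ∪ ({-13/2, -3/7, -1/9, 7/8, 9, 6⋅√11} × {-9/37, 5/7, 17/8})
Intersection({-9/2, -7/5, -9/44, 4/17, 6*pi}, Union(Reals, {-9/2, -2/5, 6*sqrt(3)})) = {-9/2, -7/5, -9/44, 4/17, 6*pi}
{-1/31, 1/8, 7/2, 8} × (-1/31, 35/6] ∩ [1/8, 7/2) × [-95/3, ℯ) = {1/8} × (-1/31, ℯ)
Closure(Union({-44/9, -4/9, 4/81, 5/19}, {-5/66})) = {-44/9, -4/9, -5/66, 4/81, 5/19}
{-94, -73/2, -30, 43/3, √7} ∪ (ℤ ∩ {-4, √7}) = {-94, -73/2, -30, -4, 43/3, √7}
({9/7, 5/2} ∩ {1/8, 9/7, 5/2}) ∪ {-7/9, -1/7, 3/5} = {-7/9, -1/7, 3/5, 9/7, 5/2}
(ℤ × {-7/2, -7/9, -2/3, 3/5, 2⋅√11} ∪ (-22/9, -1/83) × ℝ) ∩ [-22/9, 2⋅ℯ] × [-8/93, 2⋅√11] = ({-2, -1, …, 5} × {3/5, 2⋅√11}) ∪ ((-22/9, -1/83) × [-8/93, 2⋅√11])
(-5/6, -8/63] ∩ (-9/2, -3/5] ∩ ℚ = ℚ ∩ (-5/6, -3/5]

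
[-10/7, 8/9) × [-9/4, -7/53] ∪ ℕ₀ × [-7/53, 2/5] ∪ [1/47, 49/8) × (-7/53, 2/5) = (ℕ₀ × [-7/53, 2/5]) ∪ ([-10/7, 8/9) × [-9/4, -7/53]) ∪ ([1/47, 49/8) × (-7/53, 2/5))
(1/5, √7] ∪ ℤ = ℤ ∪ (1/5, √7]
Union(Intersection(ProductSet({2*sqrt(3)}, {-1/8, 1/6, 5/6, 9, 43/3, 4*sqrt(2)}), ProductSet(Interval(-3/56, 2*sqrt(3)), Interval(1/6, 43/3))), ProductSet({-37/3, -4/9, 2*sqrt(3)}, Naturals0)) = Union(ProductSet({2*sqrt(3)}, {1/6, 5/6, 9, 43/3, 4*sqrt(2)}), ProductSet({-37/3, -4/9, 2*sqrt(3)}, Naturals0))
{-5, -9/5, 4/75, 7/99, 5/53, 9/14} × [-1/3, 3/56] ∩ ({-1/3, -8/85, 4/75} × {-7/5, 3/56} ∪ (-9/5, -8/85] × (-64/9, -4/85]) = {4/75} × {3/56}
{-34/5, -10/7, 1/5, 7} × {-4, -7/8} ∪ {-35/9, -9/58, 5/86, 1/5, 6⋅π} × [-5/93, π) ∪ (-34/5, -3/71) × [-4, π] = ({-34/5, -10/7, 1/5, 7} × {-4, -7/8}) ∪ ((-34/5, -3/71) × [-4, π]) ∪ ({-35/9, -9/58, 5/86, 1/5, 6⋅π} × [-5/93, π))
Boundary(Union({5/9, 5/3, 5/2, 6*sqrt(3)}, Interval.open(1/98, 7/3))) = {1/98, 7/3, 5/2, 6*sqrt(3)}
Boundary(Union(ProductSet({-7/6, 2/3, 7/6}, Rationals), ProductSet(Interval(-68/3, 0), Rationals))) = ProductSet(Union({2/3, 7/6}, Interval(-68/3, 0)), Reals)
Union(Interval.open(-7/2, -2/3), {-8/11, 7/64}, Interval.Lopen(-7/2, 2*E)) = Interval.Lopen(-7/2, 2*E)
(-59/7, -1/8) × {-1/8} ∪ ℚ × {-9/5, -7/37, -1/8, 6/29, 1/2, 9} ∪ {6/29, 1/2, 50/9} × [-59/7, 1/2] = ((-59/7, -1/8) × {-1/8}) ∪ (ℚ × {-9/5, -7/37, -1/8, 6/29, 1/2, 9}) ∪ ({6/29, 1/2, 50/9} × [-59/7, 1/2])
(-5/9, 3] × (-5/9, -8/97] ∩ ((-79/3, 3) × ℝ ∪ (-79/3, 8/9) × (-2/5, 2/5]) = (-5/9, 3) × (-5/9, -8/97]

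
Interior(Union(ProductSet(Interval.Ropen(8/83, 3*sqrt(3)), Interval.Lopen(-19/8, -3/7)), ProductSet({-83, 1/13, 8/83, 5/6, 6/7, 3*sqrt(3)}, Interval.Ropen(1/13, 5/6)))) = ProductSet(Interval.open(8/83, 3*sqrt(3)), Interval.open(-19/8, -3/7))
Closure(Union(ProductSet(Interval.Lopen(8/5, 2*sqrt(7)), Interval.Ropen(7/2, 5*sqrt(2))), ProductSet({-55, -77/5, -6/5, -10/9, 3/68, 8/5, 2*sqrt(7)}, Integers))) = Union(ProductSet({8/5, 2*sqrt(7)}, Interval(7/2, 5*sqrt(2))), ProductSet({-55, -77/5, -6/5, -10/9, 3/68, 8/5, 2*sqrt(7)}, Integers), ProductSet(Interval(8/5, 2*sqrt(7)), {7/2, 5*sqrt(2)}), ProductSet(Interval.Lopen(8/5, 2*sqrt(7)), Interval.Ropen(7/2, 5*sqrt(2))))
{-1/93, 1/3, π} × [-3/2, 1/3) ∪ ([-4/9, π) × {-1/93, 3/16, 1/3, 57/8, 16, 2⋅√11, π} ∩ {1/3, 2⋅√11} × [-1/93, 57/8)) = ({-1/93, 1/3, π} × [-3/2, 1/3)) ∪ ({1/3} × {-1/93, 3/16, 1/3, 2⋅√11, π})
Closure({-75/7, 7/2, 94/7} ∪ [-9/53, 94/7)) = {-75/7} ∪ [-9/53, 94/7]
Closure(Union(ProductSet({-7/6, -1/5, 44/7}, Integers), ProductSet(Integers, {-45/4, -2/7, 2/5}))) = Union(ProductSet({-7/6, -1/5, 44/7}, Integers), ProductSet(Integers, {-45/4, -2/7, 2/5}))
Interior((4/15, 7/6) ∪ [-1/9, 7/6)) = (-1/9, 7/6)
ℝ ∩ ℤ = ℤ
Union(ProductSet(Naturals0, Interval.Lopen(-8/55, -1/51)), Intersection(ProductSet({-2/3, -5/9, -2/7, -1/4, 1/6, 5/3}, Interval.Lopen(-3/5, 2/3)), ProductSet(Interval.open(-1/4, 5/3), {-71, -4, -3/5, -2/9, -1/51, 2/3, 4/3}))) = Union(ProductSet({1/6}, {-2/9, -1/51, 2/3}), ProductSet(Naturals0, Interval.Lopen(-8/55, -1/51)))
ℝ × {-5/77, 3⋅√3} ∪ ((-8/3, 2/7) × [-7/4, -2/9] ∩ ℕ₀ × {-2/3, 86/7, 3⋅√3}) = ({0} × {-2/3}) ∪ (ℝ × {-5/77, 3⋅√3})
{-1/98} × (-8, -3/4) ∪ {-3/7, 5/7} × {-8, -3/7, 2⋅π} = ({-1/98} × (-8, -3/4)) ∪ ({-3/7, 5/7} × {-8, -3/7, 2⋅π})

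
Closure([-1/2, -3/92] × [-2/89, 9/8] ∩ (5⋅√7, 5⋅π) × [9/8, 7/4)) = ∅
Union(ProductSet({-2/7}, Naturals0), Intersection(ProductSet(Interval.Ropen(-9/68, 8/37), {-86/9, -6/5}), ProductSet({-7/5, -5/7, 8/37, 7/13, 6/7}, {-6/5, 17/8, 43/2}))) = ProductSet({-2/7}, Naturals0)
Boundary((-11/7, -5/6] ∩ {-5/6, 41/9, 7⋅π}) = {-5/6}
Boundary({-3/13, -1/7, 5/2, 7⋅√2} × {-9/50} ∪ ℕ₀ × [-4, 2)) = (ℕ₀ × [-4, 2]) ∪ ({-3/13, -1/7, 5/2, 7⋅√2} × {-9/50})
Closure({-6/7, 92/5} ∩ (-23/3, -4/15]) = {-6/7}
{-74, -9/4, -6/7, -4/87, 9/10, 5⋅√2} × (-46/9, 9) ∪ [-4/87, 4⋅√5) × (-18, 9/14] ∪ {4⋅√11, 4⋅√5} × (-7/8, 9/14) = ([-4/87, 4⋅√5) × (-18, 9/14]) ∪ ({4⋅√11, 4⋅√5} × (-7/8, 9/14)) ∪ ({-74, -9/4, -6/7, -4/87, 9/10, 5⋅√2} × (-46/9, 9))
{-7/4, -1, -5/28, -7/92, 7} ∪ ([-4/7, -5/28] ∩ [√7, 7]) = {-7/4, -1, -5/28, -7/92, 7}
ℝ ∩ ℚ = ℚ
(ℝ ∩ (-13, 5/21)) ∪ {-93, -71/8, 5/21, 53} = {-93, 53} ∪ (-13, 5/21]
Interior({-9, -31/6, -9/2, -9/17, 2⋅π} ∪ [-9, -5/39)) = (-9, -5/39)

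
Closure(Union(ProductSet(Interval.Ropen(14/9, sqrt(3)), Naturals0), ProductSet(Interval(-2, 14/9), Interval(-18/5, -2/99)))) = Union(ProductSet(Interval(-2, 14/9), Interval(-18/5, -2/99)), ProductSet(Interval(14/9, sqrt(3)), Union(Complement(Naturals0, Interval.open(-18/5, -2/99)), Naturals0)), ProductSet(Interval.Ropen(14/9, sqrt(3)), Naturals0))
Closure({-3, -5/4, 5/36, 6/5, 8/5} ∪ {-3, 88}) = {-3, -5/4, 5/36, 6/5, 8/5, 88}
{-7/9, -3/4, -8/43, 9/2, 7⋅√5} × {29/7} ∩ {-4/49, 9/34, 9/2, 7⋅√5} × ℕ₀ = ∅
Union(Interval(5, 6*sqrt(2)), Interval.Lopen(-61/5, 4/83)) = Union(Interval.Lopen(-61/5, 4/83), Interval(5, 6*sqrt(2)))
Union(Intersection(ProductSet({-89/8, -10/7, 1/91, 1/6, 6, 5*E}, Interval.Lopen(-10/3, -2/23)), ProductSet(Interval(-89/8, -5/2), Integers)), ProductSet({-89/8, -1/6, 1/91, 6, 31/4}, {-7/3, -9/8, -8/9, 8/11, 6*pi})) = Union(ProductSet({-89/8}, Range(-3, 0, 1)), ProductSet({-89/8, -1/6, 1/91, 6, 31/4}, {-7/3, -9/8, -8/9, 8/11, 6*pi}))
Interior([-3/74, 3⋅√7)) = (-3/74, 3⋅√7)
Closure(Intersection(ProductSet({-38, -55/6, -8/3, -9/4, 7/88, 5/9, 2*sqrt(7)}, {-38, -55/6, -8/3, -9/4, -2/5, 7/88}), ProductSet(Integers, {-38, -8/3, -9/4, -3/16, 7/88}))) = ProductSet({-38}, {-38, -8/3, -9/4, 7/88})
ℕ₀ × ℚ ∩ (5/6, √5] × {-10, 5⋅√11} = {1, 2} × {-10}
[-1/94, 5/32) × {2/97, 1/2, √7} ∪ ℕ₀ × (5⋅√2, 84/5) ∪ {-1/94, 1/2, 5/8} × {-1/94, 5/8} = ({-1/94, 1/2, 5/8} × {-1/94, 5/8}) ∪ (ℕ₀ × (5⋅√2, 84/5)) ∪ ([-1/94, 5/32) × {2/97, 1/2, √7})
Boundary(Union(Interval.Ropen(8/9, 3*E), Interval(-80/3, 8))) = {-80/3, 3*E}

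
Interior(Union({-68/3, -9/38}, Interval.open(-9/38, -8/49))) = Interval.open(-9/38, -8/49)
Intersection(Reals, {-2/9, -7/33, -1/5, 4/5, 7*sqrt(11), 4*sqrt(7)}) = {-2/9, -7/33, -1/5, 4/5, 7*sqrt(11), 4*sqrt(7)}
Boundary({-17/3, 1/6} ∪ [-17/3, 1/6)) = {-17/3, 1/6}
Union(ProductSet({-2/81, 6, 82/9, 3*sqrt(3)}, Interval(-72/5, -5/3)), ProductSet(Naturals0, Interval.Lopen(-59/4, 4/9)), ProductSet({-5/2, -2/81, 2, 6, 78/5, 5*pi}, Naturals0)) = Union(ProductSet({-2/81, 6, 82/9, 3*sqrt(3)}, Interval(-72/5, -5/3)), ProductSet({-5/2, -2/81, 2, 6, 78/5, 5*pi}, Naturals0), ProductSet(Naturals0, Interval.Lopen(-59/4, 4/9)))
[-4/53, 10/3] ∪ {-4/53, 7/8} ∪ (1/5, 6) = [-4/53, 6)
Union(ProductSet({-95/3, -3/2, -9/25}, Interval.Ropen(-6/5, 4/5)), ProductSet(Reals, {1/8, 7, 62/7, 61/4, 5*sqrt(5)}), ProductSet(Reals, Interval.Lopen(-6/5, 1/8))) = Union(ProductSet({-95/3, -3/2, -9/25}, Interval.Ropen(-6/5, 4/5)), ProductSet(Reals, Union({7, 62/7, 61/4, 5*sqrt(5)}, Interval.Lopen(-6/5, 1/8))))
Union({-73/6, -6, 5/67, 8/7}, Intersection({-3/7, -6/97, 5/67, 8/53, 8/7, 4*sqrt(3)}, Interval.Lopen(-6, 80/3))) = {-73/6, -6, -3/7, -6/97, 5/67, 8/53, 8/7, 4*sqrt(3)}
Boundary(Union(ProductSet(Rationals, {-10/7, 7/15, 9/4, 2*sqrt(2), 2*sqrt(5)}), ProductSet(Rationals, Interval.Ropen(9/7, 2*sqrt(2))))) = ProductSet(Reals, Union({-10/7, 7/15, 2*sqrt(5)}, Interval(9/7, 2*sqrt(2))))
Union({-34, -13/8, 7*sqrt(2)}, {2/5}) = {-34, -13/8, 2/5, 7*sqrt(2)}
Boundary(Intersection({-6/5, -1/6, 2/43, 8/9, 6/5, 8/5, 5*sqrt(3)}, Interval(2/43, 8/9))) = {2/43, 8/9}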